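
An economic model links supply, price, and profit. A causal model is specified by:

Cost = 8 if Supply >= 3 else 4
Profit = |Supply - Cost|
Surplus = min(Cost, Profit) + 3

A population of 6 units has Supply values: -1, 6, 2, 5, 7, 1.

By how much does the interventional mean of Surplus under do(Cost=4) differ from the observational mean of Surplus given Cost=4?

do(Cost=4) breaks Cost's dependence on Supply. With Cost=4 fixed, Surplus across the units is 7, 5, 5, 4, 6, 6, mean 5.5.
Observing Cost=4 restricts to units where Cost's equation naturally yields 4: Supply ∈ {-1, 2, 1}. In that subpopulation Surplus = 7, 5, 6, mean 6.
Difference = 5.5 − 6 = -0.5.

-0.5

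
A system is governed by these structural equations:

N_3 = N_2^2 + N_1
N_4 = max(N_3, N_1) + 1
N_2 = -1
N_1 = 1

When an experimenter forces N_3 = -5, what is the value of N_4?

2

The intervention breaks the incoming arrows to N_3: N_3 = N_2^2 + N_1 no longer applies, and N_3 = -5.
N_4 = max(N_3, N_1) + 1  [with N_3=-5, N_1=1]  = 2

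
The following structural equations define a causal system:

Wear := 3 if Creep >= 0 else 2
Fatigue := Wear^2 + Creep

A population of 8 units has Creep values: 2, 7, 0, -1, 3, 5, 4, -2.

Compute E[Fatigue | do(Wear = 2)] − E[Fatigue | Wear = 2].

3.75

Every unit gets Wear=2 under the intervention. Fatigue values become 6, 11, 4, 3, 7, 9, 8, 2; E[Fatigue|do(Wear=2)] = 6.25.
E[Fatigue|Wear=2] averages over only the 2 units with Wear=2 (Creep = -1, -2): Fatigue = 3, 2, mean 2.5.
Difference = 6.25 − 2.5 = 3.75.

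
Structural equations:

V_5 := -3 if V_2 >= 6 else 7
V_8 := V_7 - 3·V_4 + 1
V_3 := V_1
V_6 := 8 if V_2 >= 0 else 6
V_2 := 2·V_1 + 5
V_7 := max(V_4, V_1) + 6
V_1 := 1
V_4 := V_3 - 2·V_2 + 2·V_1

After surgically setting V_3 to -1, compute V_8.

47

The intervention breaks the incoming arrows to V_3: V_3 := V_1 no longer applies, and V_3 = -1.
V_2 = 2·V_1 + 5  [with V_1=1]  = 7
V_4 = V_3 - 2·V_2 + 2·V_1  [with V_3=-1, V_2=7, V_1=1]  = -13
V_7 = max(V_4, V_1) + 6  [with V_4=-13, V_1=1]  = 7
V_8 = V_7 - 3·V_4 + 1  [with V_7=7, V_4=-13]  = 47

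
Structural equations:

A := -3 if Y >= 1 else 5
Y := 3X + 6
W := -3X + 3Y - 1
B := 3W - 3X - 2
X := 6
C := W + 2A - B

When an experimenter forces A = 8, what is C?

The intervention breaks the incoming arrows to A: A := -3 if Y >= 1 else 5 no longer applies, and A = 8.
Y = 3X + 6  [with X=6]  = 24
W = -3X + 3Y - 1  [with X=6, Y=24]  = 53
B = 3W - 3X - 2  [with W=53, X=6]  = 139
C = W + 2A - B  [with W=53, A=8, B=139]  = -70

-70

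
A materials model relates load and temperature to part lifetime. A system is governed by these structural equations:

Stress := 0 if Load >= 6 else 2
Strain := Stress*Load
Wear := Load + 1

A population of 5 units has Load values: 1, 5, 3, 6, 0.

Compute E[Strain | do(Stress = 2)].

6

The intervention sets Stress=2 in all 5 units regardless of Load. Recomputing Strain per unit gives 2, 10, 6, 12, 0; average 6.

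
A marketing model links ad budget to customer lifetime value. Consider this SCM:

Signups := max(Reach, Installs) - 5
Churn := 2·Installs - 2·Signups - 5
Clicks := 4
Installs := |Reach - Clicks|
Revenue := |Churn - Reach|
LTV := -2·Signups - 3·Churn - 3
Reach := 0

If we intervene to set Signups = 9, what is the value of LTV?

The intervention breaks the incoming arrows to Signups: Signups := max(Reach, Installs) - 5 no longer applies, and Signups = 9.
Installs = |Reach - Clicks|  [with Reach=0, Clicks=4]  = 4
Churn = 2·Installs - 2·Signups - 5  [with Installs=4, Signups=9]  = -15
LTV = -2·Signups - 3·Churn - 3  [with Signups=9, Churn=-15]  = 24

24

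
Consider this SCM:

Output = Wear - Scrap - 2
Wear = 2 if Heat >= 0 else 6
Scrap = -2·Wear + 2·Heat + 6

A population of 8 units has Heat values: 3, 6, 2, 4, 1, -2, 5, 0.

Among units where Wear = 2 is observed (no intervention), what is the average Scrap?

8

Observing Wear=2 restricts to units where Wear's equation naturally yields 2: Heat ∈ {3, 6, 2, 4, 1, 5, 0}. In that subpopulation Scrap = 8, 14, 6, 10, 4, 12, 2, mean 8.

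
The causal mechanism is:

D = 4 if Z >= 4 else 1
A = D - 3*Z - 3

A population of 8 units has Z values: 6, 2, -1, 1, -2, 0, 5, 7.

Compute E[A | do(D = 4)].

-5.75

do(D=4) breaks D's dependence on Z. With D=4 fixed, A across the units is -17, -5, 4, -2, 7, 1, -14, -20, mean -5.75.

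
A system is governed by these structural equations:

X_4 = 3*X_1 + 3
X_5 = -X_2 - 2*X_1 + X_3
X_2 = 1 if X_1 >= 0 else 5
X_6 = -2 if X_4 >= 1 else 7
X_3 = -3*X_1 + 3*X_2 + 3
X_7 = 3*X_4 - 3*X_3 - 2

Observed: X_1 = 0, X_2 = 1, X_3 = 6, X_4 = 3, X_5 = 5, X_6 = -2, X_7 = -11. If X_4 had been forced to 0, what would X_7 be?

-20

The intervention breaks the incoming arrows to X_4: X_4 = 3*X_1 + 3 no longer applies, and X_4 = 0.
X_2 = 1 if X_1 >= 0 else 5  [with X_1=0]  = 1
X_3 = -3*X_1 + 3*X_2 + 3  [with X_1=0, X_2=1]  = 6
X_7 = 3*X_4 - 3*X_3 - 2  [with X_4=0, X_3=6]  = -20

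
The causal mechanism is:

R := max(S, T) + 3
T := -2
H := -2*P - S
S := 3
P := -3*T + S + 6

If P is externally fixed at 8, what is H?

do(P=8) replaces the equation P := -3*T + S + 6 with the constant P = 8.
H = -2*P - S  [with P=8, S=3]  = -19

-19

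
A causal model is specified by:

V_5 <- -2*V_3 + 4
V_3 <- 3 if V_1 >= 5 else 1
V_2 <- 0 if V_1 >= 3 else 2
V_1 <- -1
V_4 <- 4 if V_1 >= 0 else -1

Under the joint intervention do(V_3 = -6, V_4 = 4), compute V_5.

Setting V_3 = -6, V_4 = 4 by intervention discards those variables' equations.
V_5 = -2*V_3 + 4  [with V_3=-6]  = 16

16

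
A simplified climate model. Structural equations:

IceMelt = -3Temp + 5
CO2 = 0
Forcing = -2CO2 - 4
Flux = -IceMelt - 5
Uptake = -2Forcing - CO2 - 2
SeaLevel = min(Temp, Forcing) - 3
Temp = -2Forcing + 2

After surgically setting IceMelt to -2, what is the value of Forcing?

The intervention breaks the incoming arrows to IceMelt: IceMelt = -3Temp + 5 no longer applies, and IceMelt = -2.
Since Forcing is not a descendant of the intervened variable, it is unaffected.
Forcing = -2CO2 - 4  [with CO2=0]  = -4

-4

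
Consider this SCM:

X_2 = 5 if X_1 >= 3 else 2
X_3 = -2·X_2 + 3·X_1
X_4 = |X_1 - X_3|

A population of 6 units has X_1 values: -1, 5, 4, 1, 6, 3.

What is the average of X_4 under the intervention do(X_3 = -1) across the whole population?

4

do(X_3=-1) breaks X_3's dependence on X_1. With X_3=-1 fixed, X_4 across the units is 0, 6, 5, 2, 7, 4, mean 4.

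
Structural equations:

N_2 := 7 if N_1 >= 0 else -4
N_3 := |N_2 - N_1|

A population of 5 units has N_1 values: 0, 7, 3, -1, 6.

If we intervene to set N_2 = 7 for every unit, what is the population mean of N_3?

do(N_2=7) breaks N_2's dependence on N_1. With N_2=7 fixed, N_3 across the units is 7, 0, 4, 8, 1, mean 4.

4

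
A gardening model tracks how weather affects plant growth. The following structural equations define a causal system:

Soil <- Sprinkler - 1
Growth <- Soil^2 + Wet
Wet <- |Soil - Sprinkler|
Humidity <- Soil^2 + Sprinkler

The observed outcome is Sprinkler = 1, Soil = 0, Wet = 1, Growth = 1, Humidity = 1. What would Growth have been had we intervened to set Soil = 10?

109

Under do(Soil=10), the mechanism Soil <- Sprinkler - 1 is discarded; Soil is fixed at 10.
Wet = |Soil - Sprinkler|  [with Soil=10, Sprinkler=1]  = 9
Growth = Soil^2 + Wet  [with Soil=10, Wet=9]  = 109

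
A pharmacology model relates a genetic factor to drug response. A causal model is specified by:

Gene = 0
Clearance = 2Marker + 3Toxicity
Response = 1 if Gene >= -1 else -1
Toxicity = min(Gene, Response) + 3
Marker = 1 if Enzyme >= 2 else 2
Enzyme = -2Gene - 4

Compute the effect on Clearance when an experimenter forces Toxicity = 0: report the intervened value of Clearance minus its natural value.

-9

The intervention breaks the incoming arrows to Toxicity: Toxicity = min(Gene, Response) + 3 no longer applies, and Toxicity = 0.
Enzyme = -2Gene - 4  [with Gene=0]  = -4
Marker = 1 if Enzyme >= 2 else 2  [with Enzyme=-4]  = 2
Clearance = 2Marker + 3Toxicity  [with Marker=2, Toxicity=0]  = 4
Without intervention: Enzyme = -2Gene - 4  [with Gene=0]  = -4; Marker = 1 if Enzyme >= 2 else 2  [with Enzyme=-4]  = 2; Response = 1 if Gene >= -1 else -1  [with Gene=0]  = 1; Toxicity = min(Gene, Response) + 3  [with Gene=0, Response=1]  = 3; Clearance = 2Marker + 3Toxicity  [with Marker=2, Toxicity=3]  = 13.
Change = 4 − 13 = -9.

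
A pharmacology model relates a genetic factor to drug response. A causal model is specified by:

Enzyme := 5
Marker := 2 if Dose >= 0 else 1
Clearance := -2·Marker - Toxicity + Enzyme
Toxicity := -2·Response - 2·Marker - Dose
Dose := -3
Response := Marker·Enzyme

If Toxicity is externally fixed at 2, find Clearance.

The intervention breaks the incoming arrows to Toxicity: Toxicity := -2·Response - 2·Marker - Dose no longer applies, and Toxicity = 2.
Marker = 2 if Dose >= 0 else 1  [with Dose=-3]  = 1
Clearance = -2·Marker - Toxicity + Enzyme  [with Marker=1, Toxicity=2, Enzyme=5]  = 1

1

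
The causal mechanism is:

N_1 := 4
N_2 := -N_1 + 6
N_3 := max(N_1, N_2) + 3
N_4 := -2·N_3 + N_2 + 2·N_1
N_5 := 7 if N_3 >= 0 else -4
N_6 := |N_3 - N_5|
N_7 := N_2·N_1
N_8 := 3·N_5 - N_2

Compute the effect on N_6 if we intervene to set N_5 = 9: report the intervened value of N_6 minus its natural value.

2

The intervention breaks the incoming arrows to N_5: N_5 := 7 if N_3 >= 0 else -4 no longer applies, and N_5 = 9.
N_2 = -N_1 + 6  [with N_1=4]  = 2
N_3 = max(N_1, N_2) + 3  [with N_1=4, N_2=2]  = 7
N_6 = |N_3 - N_5|  [with N_3=7, N_5=9]  = 2
Without intervention: N_2 = -N_1 + 6  [with N_1=4]  = 2; N_3 = max(N_1, N_2) + 3  [with N_1=4, N_2=2]  = 7; N_5 = 7 if N_3 >= 0 else -4  [with N_3=7]  = 7; N_6 = |N_3 - N_5|  [with N_3=7, N_5=7]  = 0.
Change = 2 − 0 = 2.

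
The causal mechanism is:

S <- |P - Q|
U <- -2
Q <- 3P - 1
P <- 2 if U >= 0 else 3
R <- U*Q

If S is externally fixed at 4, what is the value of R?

The intervention breaks the incoming arrows to S: S <- |P - Q| no longer applies, and S = 4.
Since R is not a descendant of the intervened variable, it is unaffected.
P = 2 if U >= 0 else 3  [with U=-2]  = 3
Q = 3P - 1  [with P=3]  = 8
R = U*Q  [with U=-2, Q=8]  = -16

-16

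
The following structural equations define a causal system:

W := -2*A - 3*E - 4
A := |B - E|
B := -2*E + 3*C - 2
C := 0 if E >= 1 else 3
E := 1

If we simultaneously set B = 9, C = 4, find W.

Setting B = 9, C = 4 by intervention discards those variables' equations.
A = |B - E|  [with B=9, E=1]  = 8
W = -2*A - 3*E - 4  [with A=8, E=1]  = -23

-23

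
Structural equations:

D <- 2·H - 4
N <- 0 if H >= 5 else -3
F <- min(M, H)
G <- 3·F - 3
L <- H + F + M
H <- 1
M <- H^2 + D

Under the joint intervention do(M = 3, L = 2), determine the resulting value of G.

0

Under do(M = 3, L = 2), each intervened variable's structural equation is replaced by its fixed value.
F = min(M, H)  [with M=3, H=1]  = 1
G = 3·F - 3  [with F=1]  = 0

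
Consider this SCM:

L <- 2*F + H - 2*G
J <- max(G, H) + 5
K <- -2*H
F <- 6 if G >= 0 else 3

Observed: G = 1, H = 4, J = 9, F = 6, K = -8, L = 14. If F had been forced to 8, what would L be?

18

Under do(F=8), the mechanism F <- 6 if G >= 0 else 3 is discarded; F is fixed at 8.
L = 2*F + H - 2*G  [with F=8, H=4, G=1]  = 18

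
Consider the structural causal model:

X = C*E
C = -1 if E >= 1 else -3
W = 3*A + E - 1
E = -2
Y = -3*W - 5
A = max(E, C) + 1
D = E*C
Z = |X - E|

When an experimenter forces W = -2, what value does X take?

6

Intervening sets W = -2 and removes its equation (W = 3*A + E - 1).
No directed path runs from W to X, so X keeps its natural value.
C = -1 if E >= 1 else -3  [with E=-2]  = -3
X = C*E  [with C=-3, E=-2]  = 6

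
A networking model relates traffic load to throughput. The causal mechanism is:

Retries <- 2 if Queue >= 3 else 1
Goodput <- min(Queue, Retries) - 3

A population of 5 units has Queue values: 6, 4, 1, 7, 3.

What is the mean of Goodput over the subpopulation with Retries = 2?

-1

Conditioning on Retries=2 selects the 4 unit(s) with Queue ∈ {6, 4, 7, 3}. Their Goodput values: -1, -1, -1, -1. Mean = -1.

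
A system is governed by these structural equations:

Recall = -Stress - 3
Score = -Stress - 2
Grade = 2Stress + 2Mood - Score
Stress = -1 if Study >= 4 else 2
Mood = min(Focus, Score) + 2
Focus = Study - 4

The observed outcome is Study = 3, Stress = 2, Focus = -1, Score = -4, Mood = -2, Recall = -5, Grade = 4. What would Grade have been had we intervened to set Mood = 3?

Under do(Mood=3), the mechanism Mood = min(Focus, Score) + 2 is discarded; Mood is fixed at 3.
Stress = -1 if Study >= 4 else 2  [with Study=3]  = 2
Score = -Stress - 2  [with Stress=2]  = -4
Grade = 2Stress + 2Mood - Score  [with Stress=2, Mood=3, Score=-4]  = 14

14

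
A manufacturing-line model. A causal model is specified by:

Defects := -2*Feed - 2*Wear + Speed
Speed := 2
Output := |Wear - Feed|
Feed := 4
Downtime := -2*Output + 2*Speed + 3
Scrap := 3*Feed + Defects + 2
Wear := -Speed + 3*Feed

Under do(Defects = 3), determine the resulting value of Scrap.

Intervening sets Defects = 3 and removes its equation (Defects := -2*Feed - 2*Wear + Speed).
Scrap = 3*Feed + Defects + 2  [with Feed=4, Defects=3]  = 17

17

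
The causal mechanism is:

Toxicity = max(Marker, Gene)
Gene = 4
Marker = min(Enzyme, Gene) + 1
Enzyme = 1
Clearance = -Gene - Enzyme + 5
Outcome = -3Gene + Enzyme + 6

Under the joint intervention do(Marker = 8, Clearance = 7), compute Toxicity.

8

The joint intervention fixes Marker = 8, Clearance = 7, removing each variable's own equation.
Toxicity = max(Marker, Gene)  [with Marker=8, Gene=4]  = 8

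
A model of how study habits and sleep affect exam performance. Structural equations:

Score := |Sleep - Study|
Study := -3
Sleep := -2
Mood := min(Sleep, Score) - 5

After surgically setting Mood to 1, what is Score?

1

Under do(Mood=1), the mechanism Mood := min(Sleep, Score) - 5 is discarded; Mood is fixed at 1.
Since Score is not a descendant of the intervened variable, it is unaffected.
Score = |Sleep - Study|  [with Sleep=-2, Study=-3]  = 1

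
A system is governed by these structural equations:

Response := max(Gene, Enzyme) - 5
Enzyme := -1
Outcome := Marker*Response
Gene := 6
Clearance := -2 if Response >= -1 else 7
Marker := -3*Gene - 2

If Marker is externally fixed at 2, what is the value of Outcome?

The intervention breaks the incoming arrows to Marker: Marker := -3*Gene - 2 no longer applies, and Marker = 2.
Response = max(Gene, Enzyme) - 5  [with Gene=6, Enzyme=-1]  = 1
Outcome = Marker*Response  [with Marker=2, Response=1]  = 2

2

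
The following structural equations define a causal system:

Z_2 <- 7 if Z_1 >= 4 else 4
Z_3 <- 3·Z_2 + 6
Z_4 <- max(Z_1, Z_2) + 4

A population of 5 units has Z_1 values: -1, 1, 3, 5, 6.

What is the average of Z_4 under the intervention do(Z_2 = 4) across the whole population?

8.6

do(Z_2=4) breaks Z_2's dependence on Z_1. With Z_2=4 fixed, Z_4 across the units is 8, 8, 8, 9, 10, mean 8.6.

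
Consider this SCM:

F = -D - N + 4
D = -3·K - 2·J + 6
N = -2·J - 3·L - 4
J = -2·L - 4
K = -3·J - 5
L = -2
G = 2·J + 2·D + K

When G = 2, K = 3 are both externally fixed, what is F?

5

Setting G = 2, K = 3 by intervention discards those variables' equations.
J = -2·L - 4  [with L=-2]  = 0
N = -2·J - 3·L - 4  [with J=0, L=-2]  = 2
D = -3·K - 2·J + 6  [with K=3, J=0]  = -3
F = -D - N + 4  [with D=-3, N=2]  = 5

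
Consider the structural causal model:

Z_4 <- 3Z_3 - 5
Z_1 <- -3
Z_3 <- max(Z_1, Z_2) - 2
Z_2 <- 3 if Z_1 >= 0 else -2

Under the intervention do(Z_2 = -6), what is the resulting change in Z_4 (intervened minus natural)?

-3

Under do(Z_2=-6), the mechanism Z_2 <- 3 if Z_1 >= 0 else -2 is discarded; Z_2 is fixed at -6.
Z_3 = max(Z_1, Z_2) - 2  [with Z_1=-3, Z_2=-6]  = -5
Z_4 = 3Z_3 - 5  [with Z_3=-5]  = -20
Without intervention: Z_2 = 3 if Z_1 >= 0 else -2  [with Z_1=-3]  = -2; Z_3 = max(Z_1, Z_2) - 2  [with Z_1=-3, Z_2=-2]  = -4; Z_4 = 3Z_3 - 5  [with Z_3=-4]  = -17.
Change = -20 − (-17) = -3.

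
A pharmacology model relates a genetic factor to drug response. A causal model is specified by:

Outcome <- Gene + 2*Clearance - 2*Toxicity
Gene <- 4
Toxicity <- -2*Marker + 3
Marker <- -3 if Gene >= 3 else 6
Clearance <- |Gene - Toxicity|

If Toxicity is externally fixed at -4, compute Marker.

-3

Under do(Toxicity=-4), the mechanism Toxicity <- -2*Marker + 3 is discarded; Toxicity is fixed at -4.
Since Marker is not a descendant of the intervened variable, it is unaffected.
Marker = -3 if Gene >= 3 else 6  [with Gene=4]  = -3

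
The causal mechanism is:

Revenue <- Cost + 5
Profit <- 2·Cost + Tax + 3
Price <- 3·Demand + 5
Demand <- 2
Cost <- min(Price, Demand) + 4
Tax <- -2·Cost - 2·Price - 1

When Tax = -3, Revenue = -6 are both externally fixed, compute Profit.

12

Setting Tax = -3, Revenue = -6 by intervention discards those variables' equations.
Price = 3·Demand + 5  [with Demand=2]  = 11
Cost = min(Price, Demand) + 4  [with Price=11, Demand=2]  = 6
Profit = 2·Cost + Tax + 3  [with Cost=6, Tax=-3]  = 12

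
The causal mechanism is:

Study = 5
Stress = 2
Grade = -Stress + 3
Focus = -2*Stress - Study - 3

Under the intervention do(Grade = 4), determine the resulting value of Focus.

-12

Under do(Grade=4), the mechanism Grade = -Stress + 3 is discarded; Grade is fixed at 4.
Since Focus is not a descendant of the intervened variable, it is unaffected.
Focus = -2*Stress - Study - 3  [with Stress=2, Study=5]  = -12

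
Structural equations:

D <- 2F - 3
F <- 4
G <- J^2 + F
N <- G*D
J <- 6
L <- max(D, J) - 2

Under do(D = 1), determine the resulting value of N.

40

The intervention breaks the incoming arrows to D: D <- 2F - 3 no longer applies, and D = 1.
G = J^2 + F  [with J=6, F=4]  = 40
N = G*D  [with G=40, D=1]  = 40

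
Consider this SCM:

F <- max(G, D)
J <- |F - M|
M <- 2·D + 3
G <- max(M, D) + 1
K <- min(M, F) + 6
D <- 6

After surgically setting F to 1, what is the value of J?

Intervening sets F = 1 and removes its equation (F <- max(G, D)).
M = 2·D + 3  [with D=6]  = 15
J = |F - M|  [with F=1, M=15]  = 14

14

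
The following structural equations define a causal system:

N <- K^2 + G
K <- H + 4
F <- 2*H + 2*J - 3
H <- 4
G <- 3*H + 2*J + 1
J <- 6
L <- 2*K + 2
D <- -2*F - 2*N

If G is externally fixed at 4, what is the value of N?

68

Under do(G=4), the mechanism G <- 3*H + 2*J + 1 is discarded; G is fixed at 4.
K = H + 4  [with H=4]  = 8
N = K^2 + G  [with K=8, G=4]  = 68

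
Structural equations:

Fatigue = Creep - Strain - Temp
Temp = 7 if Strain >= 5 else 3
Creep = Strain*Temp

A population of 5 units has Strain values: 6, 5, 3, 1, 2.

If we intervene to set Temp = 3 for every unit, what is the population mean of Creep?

10.2

Every unit gets Temp=3 under the intervention. Creep values become 18, 15, 9, 3, 6; E[Creep|do(Temp=3)] = 10.2.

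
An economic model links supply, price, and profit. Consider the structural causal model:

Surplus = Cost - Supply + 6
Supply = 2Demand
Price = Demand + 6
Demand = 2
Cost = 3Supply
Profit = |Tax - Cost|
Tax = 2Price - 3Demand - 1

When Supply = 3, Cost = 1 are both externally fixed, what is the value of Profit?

8

Setting Supply = 3, Cost = 1 by intervention discards those variables' equations.
Price = Demand + 6  [with Demand=2]  = 8
Tax = 2Price - 3Demand - 1  [with Price=8, Demand=2]  = 9
Profit = |Tax - Cost|  [with Tax=9, Cost=1]  = 8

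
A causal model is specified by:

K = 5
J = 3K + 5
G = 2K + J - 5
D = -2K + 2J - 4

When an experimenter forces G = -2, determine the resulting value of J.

20

Under do(G=-2), the mechanism G = 2K + J - 5 is discarded; G is fixed at -2.
Since J is not a descendant of the intervened variable, it is unaffected.
J = 3K + 5  [with K=5]  = 20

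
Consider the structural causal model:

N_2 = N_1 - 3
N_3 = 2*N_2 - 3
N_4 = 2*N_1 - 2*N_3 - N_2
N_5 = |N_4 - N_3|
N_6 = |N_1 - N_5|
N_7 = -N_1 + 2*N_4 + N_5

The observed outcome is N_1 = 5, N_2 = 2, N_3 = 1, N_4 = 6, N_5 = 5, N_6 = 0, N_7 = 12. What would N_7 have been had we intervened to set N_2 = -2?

80

Under do(N_2=-2), the mechanism N_2 = N_1 - 3 is discarded; N_2 is fixed at -2.
N_3 = 2*N_2 - 3  [with N_2=-2]  = -7
N_4 = 2*N_1 - 2*N_3 - N_2  [with N_1=5, N_3=-7, N_2=-2]  = 26
N_5 = |N_4 - N_3|  [with N_4=26, N_3=-7]  = 33
N_7 = -N_1 + 2*N_4 + N_5  [with N_1=5, N_4=26, N_5=33]  = 80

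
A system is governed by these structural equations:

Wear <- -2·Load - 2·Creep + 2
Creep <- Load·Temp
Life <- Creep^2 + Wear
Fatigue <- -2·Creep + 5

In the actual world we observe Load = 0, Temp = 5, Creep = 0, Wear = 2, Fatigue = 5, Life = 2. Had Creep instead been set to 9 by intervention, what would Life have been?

65

The intervention breaks the incoming arrows to Creep: Creep <- Load·Temp no longer applies, and Creep = 9.
Wear = -2·Load - 2·Creep + 2  [with Load=0, Creep=9]  = -16
Life = Creep^2 + Wear  [with Creep=9, Wear=-16]  = 65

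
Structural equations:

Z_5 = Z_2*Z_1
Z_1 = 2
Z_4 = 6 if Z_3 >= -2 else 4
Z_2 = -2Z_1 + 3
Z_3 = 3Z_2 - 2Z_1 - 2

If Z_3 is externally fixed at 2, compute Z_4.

The intervention breaks the incoming arrows to Z_3: Z_3 = 3Z_2 - 2Z_1 - 2 no longer applies, and Z_3 = 2.
Z_4 = 6 if Z_3 >= -2 else 4  [with Z_3=2]  = 6

6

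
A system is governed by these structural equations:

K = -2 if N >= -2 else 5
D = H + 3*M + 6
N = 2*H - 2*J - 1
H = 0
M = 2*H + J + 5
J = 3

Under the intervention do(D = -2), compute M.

Under do(D=-2), the mechanism D = H + 3*M + 6 is discarded; D is fixed at -2.
Since M is not a descendant of the intervened variable, it is unaffected.
M = 2*H + J + 5  [with H=0, J=3]  = 8

8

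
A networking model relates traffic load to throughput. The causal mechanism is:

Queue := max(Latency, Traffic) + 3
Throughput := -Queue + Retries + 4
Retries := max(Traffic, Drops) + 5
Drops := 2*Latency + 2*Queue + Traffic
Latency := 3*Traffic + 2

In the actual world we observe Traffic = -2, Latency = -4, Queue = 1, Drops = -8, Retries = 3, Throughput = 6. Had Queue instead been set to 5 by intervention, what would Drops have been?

0

The intervention breaks the incoming arrows to Queue: Queue := max(Latency, Traffic) + 3 no longer applies, and Queue = 5.
Latency = 3*Traffic + 2  [with Traffic=-2]  = -4
Drops = 2*Latency + 2*Queue + Traffic  [with Latency=-4, Queue=5, Traffic=-2]  = 0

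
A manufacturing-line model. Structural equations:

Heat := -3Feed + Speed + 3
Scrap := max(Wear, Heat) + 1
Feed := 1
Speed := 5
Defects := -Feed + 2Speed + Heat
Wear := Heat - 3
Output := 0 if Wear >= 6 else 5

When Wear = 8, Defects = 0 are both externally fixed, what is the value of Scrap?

9

The joint intervention fixes Wear = 8, Defects = 0, removing each variable's own equation.
Heat = -3Feed + Speed + 3  [with Feed=1, Speed=5]  = 5
Scrap = max(Wear, Heat) + 1  [with Wear=8, Heat=5]  = 9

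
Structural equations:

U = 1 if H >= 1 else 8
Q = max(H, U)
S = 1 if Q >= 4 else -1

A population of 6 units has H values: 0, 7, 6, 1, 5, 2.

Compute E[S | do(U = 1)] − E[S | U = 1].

-0.2

Every unit gets U=1 under the intervention. S values become -1, 1, 1, -1, 1, -1; E[S|do(U=1)] = 0.
E[S|U=1] averages over only the 5 units with U=1 (H = 7, 6, 1, 5, 2): S = 1, 1, -1, 1, -1, mean 0.2.
Difference = 0 − 0.2 = -0.2.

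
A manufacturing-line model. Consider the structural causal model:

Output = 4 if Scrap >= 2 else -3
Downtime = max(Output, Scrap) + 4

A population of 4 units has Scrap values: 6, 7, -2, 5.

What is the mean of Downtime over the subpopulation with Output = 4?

10

Observing Output=4 restricts to units where Output's equation naturally yields 4: Scrap ∈ {6, 7, 5}. In that subpopulation Downtime = 10, 11, 9, mean 10.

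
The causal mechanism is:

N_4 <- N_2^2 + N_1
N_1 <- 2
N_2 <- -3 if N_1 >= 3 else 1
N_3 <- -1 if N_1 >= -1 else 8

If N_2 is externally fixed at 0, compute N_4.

Under do(N_2=0), the mechanism N_2 <- -3 if N_1 >= 3 else 1 is discarded; N_2 is fixed at 0.
N_4 = N_2^2 + N_1  [with N_2=0, N_1=2]  = 2

2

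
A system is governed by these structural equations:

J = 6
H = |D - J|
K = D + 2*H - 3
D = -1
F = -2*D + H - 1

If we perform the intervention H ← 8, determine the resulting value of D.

Under do(H=8), the mechanism H = |D - J| is discarded; H is fixed at 8.
Since D is not a descendant of the intervened variable, it is unaffected.

-1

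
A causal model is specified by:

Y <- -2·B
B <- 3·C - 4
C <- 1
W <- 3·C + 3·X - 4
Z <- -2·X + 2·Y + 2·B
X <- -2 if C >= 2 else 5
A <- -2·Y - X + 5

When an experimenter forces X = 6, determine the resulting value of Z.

Under do(X=6), the mechanism X <- -2 if C >= 2 else 5 is discarded; X is fixed at 6.
B = 3·C - 4  [with C=1]  = -1
Y = -2·B  [with B=-1]  = 2
Z = -2·X + 2·Y + 2·B  [with X=6, Y=2, B=-1]  = -10

-10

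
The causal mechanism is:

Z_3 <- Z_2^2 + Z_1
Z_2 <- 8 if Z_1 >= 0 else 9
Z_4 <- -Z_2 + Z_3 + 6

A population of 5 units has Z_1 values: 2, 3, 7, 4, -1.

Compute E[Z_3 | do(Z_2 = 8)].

67

Every unit gets Z_2=8 under the intervention. Z_3 values become 66, 67, 71, 68, 63; E[Z_3|do(Z_2=8)] = 67.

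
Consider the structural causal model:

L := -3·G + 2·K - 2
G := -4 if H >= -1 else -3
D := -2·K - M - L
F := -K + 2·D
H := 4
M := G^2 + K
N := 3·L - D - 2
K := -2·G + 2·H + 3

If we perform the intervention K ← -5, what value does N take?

The intervention breaks the incoming arrows to K: K := -2·G + 2·H + 3 no longer applies, and K = -5.
G = -4 if H >= -1 else -3  [with H=4]  = -4
M = G^2 + K  [with G=-4, K=-5]  = 11
L = -3·G + 2·K - 2  [with G=-4, K=-5]  = 0
D = -2·K - M - L  [with K=-5, M=11, L=0]  = -1
N = 3·L - D - 2  [with L=0, D=-1]  = -1

-1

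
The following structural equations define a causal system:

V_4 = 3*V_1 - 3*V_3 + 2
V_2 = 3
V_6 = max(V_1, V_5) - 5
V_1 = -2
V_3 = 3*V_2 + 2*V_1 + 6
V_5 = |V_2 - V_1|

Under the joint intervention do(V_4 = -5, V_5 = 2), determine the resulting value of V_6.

The joint intervention fixes V_4 = -5, V_5 = 2, removing each variable's own equation.
V_6 = max(V_1, V_5) - 5  [with V_1=-2, V_5=2]  = -3

-3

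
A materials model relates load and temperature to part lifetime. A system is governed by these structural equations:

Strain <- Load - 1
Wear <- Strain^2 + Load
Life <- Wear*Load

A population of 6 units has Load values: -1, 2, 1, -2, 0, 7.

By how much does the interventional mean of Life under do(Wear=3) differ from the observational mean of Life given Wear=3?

The intervention sets Wear=3 in all 6 units regardless of Load. Recomputing Life per unit gives -3, 6, 3, -6, 0, 21; average 3.5.
E[Life|Wear=3] averages over only the 2 units with Wear=3 (Load = -1, 2): Life = -3, 6, mean 1.5.
Difference = 3.5 − 1.5 = 2.

2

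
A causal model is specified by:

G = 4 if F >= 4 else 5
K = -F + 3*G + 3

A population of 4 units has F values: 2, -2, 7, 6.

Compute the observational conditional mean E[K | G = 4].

Conditioning on G=4 selects the 2 unit(s) with F ∈ {7, 6}. Their K values: 8, 9. Mean = 8.5.

8.5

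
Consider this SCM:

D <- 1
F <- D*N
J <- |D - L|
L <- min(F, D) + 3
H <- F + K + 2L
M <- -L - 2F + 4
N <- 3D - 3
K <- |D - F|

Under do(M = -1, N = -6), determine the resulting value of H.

Setting M = -1, N = -6 by intervention discards those variables' equations.
F = D*N  [with D=1, N=-6]  = -6
L = min(F, D) + 3  [with F=-6, D=1]  = -3
K = |D - F|  [with D=1, F=-6]  = 7
H = F + K + 2L  [with F=-6, K=7, L=-3]  = -5

-5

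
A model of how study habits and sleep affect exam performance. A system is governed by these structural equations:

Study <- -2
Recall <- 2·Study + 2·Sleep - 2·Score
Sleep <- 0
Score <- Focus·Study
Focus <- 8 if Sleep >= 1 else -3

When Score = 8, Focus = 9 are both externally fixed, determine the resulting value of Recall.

The joint intervention fixes Score = 8, Focus = 9, removing each variable's own equation.
Recall = 2·Study + 2·Sleep - 2·Score  [with Study=-2, Sleep=0, Score=8]  = -20

-20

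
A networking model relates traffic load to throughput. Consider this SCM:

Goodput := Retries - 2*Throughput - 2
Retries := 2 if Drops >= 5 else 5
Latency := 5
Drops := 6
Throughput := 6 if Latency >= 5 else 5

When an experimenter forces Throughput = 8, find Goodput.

Intervening sets Throughput = 8 and removes its equation (Throughput := 6 if Latency >= 5 else 5).
Retries = 2 if Drops >= 5 else 5  [with Drops=6]  = 2
Goodput = Retries - 2*Throughput - 2  [with Retries=2, Throughput=8]  = -16

-16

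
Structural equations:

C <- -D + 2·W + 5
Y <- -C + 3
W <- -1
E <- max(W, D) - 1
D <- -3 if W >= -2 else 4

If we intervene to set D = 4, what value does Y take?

4

Under do(D=4), the mechanism D <- -3 if W >= -2 else 4 is discarded; D is fixed at 4.
C = -D + 2·W + 5  [with D=4, W=-1]  = -1
Y = -C + 3  [with C=-1]  = 4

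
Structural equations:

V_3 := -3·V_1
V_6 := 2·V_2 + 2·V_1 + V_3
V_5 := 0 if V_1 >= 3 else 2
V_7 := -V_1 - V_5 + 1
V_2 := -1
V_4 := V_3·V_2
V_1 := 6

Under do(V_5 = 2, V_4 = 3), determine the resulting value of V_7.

-7

Setting V_5 = 2, V_4 = 3 by intervention discards those variables' equations.
V_7 = -V_1 - V_5 + 1  [with V_1=6, V_5=2]  = -7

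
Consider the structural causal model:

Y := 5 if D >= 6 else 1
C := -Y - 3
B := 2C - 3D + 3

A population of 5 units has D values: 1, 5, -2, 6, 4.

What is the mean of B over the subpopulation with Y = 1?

-11

Conditioning on Y=1 selects the 4 unit(s) with D ∈ {1, 5, -2, 4}. Their B values: -8, -20, 1, -17. Mean = -11.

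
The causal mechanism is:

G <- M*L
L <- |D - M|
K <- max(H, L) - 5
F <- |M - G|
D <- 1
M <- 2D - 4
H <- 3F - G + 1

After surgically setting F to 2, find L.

3

do(F=2) replaces the equation F <- |M - G| with the constant F = 2.
L is not downstream of the intervention, so its value is determined by the original equations.
M = 2D - 4  [with D=1]  = -2
L = |D - M|  [with D=1, M=-2]  = 3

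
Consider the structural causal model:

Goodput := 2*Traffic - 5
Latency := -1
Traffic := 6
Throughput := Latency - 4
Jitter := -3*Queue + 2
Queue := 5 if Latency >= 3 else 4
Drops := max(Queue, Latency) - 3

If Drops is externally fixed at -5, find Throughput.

-5

Under do(Drops=-5), the mechanism Drops := max(Queue, Latency) - 3 is discarded; Drops is fixed at -5.
Since Throughput is not a descendant of the intervened variable, it is unaffected.
Throughput = Latency - 4  [with Latency=-1]  = -5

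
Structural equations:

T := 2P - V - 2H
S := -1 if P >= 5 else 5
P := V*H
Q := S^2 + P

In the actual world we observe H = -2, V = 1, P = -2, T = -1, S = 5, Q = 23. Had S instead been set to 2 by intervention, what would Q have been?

2

The intervention breaks the incoming arrows to S: S := -1 if P >= 5 else 5 no longer applies, and S = 2.
P = V*H  [with V=1, H=-2]  = -2
Q = S^2 + P  [with S=2, P=-2]  = 2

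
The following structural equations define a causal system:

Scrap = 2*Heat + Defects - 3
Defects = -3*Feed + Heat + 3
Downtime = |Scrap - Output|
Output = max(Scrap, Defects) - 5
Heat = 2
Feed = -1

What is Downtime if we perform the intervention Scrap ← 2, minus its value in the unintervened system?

-4

Under do(Scrap=2), the mechanism Scrap = 2*Heat + Defects - 3 is discarded; Scrap is fixed at 2.
Defects = -3*Feed + Heat + 3  [with Feed=-1, Heat=2]  = 8
Output = max(Scrap, Defects) - 5  [with Scrap=2, Defects=8]  = 3
Downtime = |Scrap - Output|  [with Scrap=2, Output=3]  = 1
Without intervention: Defects = -3*Feed + Heat + 3  [with Feed=-1, Heat=2]  = 8; Scrap = 2*Heat + Defects - 3  [with Heat=2, Defects=8]  = 9; Output = max(Scrap, Defects) - 5  [with Scrap=9, Defects=8]  = 4; Downtime = |Scrap - Output|  [with Scrap=9, Output=4]  = 5.
Change = 1 − 5 = -4.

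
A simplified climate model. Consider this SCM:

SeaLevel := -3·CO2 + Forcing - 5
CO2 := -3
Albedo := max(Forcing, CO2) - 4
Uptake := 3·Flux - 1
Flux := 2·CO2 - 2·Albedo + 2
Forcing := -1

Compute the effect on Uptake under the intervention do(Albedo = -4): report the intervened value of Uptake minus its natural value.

-6

The intervention breaks the incoming arrows to Albedo: Albedo := max(Forcing, CO2) - 4 no longer applies, and Albedo = -4.
Flux = 2·CO2 - 2·Albedo + 2  [with CO2=-3, Albedo=-4]  = 4
Uptake = 3·Flux - 1  [with Flux=4]  = 11
Without intervention: Albedo = max(Forcing, CO2) - 4  [with Forcing=-1, CO2=-3]  = -5; Flux = 2·CO2 - 2·Albedo + 2  [with CO2=-3, Albedo=-5]  = 6; Uptake = 3·Flux - 1  [with Flux=6]  = 17.
Change = 11 − 17 = -6.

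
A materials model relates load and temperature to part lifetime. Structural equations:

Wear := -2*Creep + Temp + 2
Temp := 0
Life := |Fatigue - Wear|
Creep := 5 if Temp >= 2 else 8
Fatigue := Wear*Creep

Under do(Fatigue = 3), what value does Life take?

17

Intervening sets Fatigue = 3 and removes its equation (Fatigue := Wear*Creep).
Creep = 5 if Temp >= 2 else 8  [with Temp=0]  = 8
Wear = -2*Creep + Temp + 2  [with Creep=8, Temp=0]  = -14
Life = |Fatigue - Wear|  [with Fatigue=3, Wear=-14]  = 17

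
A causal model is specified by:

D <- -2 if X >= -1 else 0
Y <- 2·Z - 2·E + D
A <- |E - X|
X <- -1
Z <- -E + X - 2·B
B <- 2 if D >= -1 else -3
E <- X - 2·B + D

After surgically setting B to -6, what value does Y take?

-16

The intervention breaks the incoming arrows to B: B <- 2 if D >= -1 else -3 no longer applies, and B = -6.
D = -2 if X >= -1 else 0  [with X=-1]  = -2
E = X - 2·B + D  [with X=-1, B=-6, D=-2]  = 9
Z = -E + X - 2·B  [with E=9, X=-1, B=-6]  = 2
Y = 2·Z - 2·E + D  [with Z=2, E=9, D=-2]  = -16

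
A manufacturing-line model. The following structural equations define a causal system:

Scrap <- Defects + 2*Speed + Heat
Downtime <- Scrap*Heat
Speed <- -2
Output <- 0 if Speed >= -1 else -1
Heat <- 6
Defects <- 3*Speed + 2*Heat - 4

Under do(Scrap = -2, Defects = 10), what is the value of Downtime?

The joint intervention fixes Scrap = -2, Defects = 10, removing each variable's own equation.
Downtime = Scrap*Heat  [with Scrap=-2, Heat=6]  = -12

-12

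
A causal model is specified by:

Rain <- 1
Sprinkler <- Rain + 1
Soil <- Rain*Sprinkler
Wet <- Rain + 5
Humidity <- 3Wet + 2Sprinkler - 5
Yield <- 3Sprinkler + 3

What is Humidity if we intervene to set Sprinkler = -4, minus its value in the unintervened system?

-12

do(Sprinkler=-4) replaces the equation Sprinkler <- Rain + 1 with the constant Sprinkler = -4.
Wet = Rain + 5  [with Rain=1]  = 6
Humidity = 3Wet + 2Sprinkler - 5  [with Wet=6, Sprinkler=-4]  = 5
Without intervention: Sprinkler = Rain + 1  [with Rain=1]  = 2; Wet = Rain + 5  [with Rain=1]  = 6; Humidity = 3Wet + 2Sprinkler - 5  [with Wet=6, Sprinkler=2]  = 17.
Change = 5 − 17 = -12.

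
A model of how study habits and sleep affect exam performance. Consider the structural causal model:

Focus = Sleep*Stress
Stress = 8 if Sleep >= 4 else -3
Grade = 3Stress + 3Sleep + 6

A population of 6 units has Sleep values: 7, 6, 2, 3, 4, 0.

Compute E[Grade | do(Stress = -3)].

8

Every unit gets Stress=-3 under the intervention. Grade values become 18, 15, 3, 6, 9, -3; E[Grade|do(Stress=-3)] = 8.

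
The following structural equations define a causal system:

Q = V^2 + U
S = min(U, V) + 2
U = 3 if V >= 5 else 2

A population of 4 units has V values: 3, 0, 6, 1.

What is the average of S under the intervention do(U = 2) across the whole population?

3.25

The intervention sets U=2 in all 4 units regardless of V. Recomputing S per unit gives 4, 2, 4, 3; average 3.25.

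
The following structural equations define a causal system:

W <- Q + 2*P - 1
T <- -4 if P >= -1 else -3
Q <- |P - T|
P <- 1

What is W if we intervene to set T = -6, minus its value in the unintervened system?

2

Under do(T=-6), the mechanism T <- -4 if P >= -1 else -3 is discarded; T is fixed at -6.
Q = |P - T|  [with P=1, T=-6]  = 7
W = Q + 2*P - 1  [with Q=7, P=1]  = 8
Without intervention: T = -4 if P >= -1 else -3  [with P=1]  = -4; Q = |P - T|  [with P=1, T=-4]  = 5; W = Q + 2*P - 1  [with Q=5, P=1]  = 6.
Change = 8 − 6 = 2.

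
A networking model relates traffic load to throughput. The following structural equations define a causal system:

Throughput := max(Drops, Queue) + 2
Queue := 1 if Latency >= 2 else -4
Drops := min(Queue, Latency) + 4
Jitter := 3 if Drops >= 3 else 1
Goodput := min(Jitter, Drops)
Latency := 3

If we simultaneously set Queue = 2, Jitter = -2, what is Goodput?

-2

The joint intervention fixes Queue = 2, Jitter = -2, removing each variable's own equation.
Drops = min(Queue, Latency) + 4  [with Queue=2, Latency=3]  = 6
Goodput = min(Jitter, Drops)  [with Jitter=-2, Drops=6]  = -2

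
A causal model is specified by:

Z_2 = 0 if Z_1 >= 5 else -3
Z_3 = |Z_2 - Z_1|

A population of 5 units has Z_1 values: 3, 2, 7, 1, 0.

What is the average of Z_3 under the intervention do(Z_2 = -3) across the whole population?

5.6

do(Z_2=-3) breaks Z_2's dependence on Z_1. With Z_2=-3 fixed, Z_3 across the units is 6, 5, 10, 4, 3, mean 5.6.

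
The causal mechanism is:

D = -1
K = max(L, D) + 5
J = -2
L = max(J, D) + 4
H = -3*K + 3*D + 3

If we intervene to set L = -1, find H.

-12

do(L=-1) replaces the equation L = max(J, D) + 4 with the constant L = -1.
K = max(L, D) + 5  [with L=-1, D=-1]  = 4
H = -3*K + 3*D + 3  [with K=4, D=-1]  = -12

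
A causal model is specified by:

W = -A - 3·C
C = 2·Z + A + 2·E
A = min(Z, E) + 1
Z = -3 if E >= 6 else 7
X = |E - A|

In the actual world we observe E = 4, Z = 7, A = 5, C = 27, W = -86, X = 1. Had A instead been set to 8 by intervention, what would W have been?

-98

do(A=8) replaces the equation A = min(Z, E) + 1 with the constant A = 8.
Z = -3 if E >= 6 else 7  [with E=4]  = 7
C = 2·Z + A + 2·E  [with Z=7, A=8, E=4]  = 30
W = -A - 3·C  [with A=8, C=30]  = -98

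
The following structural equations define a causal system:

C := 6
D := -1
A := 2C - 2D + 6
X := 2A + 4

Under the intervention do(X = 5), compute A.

20

Under do(X=5), the mechanism X := 2A + 4 is discarded; X is fixed at 5.
Since A is not a descendant of the intervened variable, it is unaffected.
A = 2C - 2D + 6  [with C=6, D=-1]  = 20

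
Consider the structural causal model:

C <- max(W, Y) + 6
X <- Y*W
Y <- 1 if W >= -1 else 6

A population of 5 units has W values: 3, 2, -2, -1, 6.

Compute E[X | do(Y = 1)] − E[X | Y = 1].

-0.9

do(Y=1) breaks Y's dependence on W. With Y=1 fixed, X across the units is 3, 2, -2, -1, 6, mean 1.6.
E[X|Y=1] averages over only the 4 units with Y=1 (W = 3, 2, -1, 6): X = 3, 2, -1, 6, mean 2.5.
Difference = 1.6 − 2.5 = -0.9.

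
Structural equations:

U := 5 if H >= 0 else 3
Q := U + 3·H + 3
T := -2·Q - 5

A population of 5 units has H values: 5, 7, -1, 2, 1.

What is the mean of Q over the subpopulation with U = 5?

19.25

Observing U=5 restricts to units where U's equation naturally yields 5: H ∈ {5, 7, 2, 1}. In that subpopulation Q = 23, 29, 14, 11, mean 19.25.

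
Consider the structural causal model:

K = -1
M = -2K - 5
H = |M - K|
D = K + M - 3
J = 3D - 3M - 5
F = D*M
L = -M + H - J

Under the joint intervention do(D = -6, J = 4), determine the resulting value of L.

1

Under do(D = -6, J = 4), each intervened variable's structural equation is replaced by its fixed value.
M = -2K - 5  [with K=-1]  = -3
H = |M - K|  [with M=-3, K=-1]  = 2
L = -M + H - J  [with M=-3, H=2, J=4]  = 1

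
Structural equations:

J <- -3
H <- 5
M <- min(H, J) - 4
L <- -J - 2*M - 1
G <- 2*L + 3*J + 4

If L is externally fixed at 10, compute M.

-7

Under do(L=10), the mechanism L <- -J - 2*M - 1 is discarded; L is fixed at 10.
Since M is not a descendant of the intervened variable, it is unaffected.
M = min(H, J) - 4  [with H=5, J=-3]  = -7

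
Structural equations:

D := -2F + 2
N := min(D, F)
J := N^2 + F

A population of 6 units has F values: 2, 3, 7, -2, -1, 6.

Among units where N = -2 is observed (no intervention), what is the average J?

E[J|N=-2] averages over only the 2 units with N=-2 (F = 2, -2): J = 6, 2, mean 4.

4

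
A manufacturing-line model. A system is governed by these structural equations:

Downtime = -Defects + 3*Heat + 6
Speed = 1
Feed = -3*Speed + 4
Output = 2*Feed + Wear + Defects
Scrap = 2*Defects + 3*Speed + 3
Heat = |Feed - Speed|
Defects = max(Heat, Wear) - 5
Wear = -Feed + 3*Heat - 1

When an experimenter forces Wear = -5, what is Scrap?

-4

Under do(Wear=-5), the mechanism Wear = -Feed + 3*Heat - 1 is discarded; Wear is fixed at -5.
Feed = -3*Speed + 4  [with Speed=1]  = 1
Heat = |Feed - Speed|  [with Feed=1, Speed=1]  = 0
Defects = max(Heat, Wear) - 5  [with Heat=0, Wear=-5]  = -5
Scrap = 2*Defects + 3*Speed + 3  [with Defects=-5, Speed=1]  = -4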